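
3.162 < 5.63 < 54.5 True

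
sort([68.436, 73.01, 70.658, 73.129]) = [68.436, 70.658, 73.01, 73.129]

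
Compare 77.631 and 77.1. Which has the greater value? 77.631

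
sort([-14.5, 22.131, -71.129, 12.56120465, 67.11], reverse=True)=[67.11, 22.131, 12.56120465, -14.5, -71.129]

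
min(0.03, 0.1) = 0.03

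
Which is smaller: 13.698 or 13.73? 13.698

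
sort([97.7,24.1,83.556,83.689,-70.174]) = [-70.174,24.1,83.556,83.689,97.7]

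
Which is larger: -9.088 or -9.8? -9.088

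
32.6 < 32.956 True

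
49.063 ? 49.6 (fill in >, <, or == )<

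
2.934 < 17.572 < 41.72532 True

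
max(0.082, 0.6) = 0.6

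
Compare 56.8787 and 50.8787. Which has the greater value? 56.8787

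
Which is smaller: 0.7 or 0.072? 0.072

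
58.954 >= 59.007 False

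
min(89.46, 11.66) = 11.66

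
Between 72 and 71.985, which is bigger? 72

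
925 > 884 True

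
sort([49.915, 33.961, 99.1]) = [33.961, 49.915, 99.1]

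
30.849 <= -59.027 False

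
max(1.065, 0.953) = 1.065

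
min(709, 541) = 541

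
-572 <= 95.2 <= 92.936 False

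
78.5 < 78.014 False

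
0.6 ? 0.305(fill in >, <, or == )>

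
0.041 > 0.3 False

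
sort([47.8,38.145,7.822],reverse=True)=[47.8,38.145,7.822]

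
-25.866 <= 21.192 True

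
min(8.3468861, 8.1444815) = 8.1444815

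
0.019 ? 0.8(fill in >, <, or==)<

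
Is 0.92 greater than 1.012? No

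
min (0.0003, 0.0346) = 0.0003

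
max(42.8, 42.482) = 42.8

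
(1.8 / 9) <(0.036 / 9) False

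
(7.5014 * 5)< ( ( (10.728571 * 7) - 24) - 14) False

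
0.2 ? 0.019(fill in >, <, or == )>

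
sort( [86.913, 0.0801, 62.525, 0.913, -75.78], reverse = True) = [86.913, 62.525, 0.913, 0.0801, -75.78]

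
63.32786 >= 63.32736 True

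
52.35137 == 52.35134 False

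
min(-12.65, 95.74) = -12.65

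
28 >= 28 True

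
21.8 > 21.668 True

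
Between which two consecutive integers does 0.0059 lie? 0 and 1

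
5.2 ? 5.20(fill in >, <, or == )==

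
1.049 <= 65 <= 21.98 False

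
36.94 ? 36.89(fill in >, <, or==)>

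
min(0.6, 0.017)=0.017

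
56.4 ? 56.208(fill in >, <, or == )>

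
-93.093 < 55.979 True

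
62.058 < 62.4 True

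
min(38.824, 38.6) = 38.6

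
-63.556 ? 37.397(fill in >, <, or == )<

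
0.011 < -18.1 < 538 False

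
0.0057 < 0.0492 True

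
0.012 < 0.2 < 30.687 True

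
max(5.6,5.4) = 5.6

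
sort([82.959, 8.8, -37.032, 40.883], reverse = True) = [82.959, 40.883, 8.8, -37.032]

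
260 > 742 False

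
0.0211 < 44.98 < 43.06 False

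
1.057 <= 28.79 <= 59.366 True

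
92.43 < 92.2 False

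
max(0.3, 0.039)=0.3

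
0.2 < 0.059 False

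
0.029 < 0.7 True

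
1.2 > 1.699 False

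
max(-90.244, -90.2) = -90.2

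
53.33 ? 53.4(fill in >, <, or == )<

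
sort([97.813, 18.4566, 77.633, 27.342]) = [18.4566, 27.342, 77.633, 97.813]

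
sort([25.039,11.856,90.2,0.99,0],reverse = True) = [90.2,25.039,11.856,0.99,0]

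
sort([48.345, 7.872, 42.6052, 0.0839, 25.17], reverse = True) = [48.345, 42.6052, 25.17, 7.872, 0.0839]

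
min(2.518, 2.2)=2.2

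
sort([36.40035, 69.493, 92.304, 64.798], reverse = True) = [92.304, 69.493, 64.798, 36.40035]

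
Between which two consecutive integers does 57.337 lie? 57 and 58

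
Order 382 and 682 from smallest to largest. 382, 682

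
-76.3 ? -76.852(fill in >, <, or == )>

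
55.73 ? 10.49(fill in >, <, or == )>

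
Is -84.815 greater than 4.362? No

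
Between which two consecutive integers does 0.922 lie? 0 and 1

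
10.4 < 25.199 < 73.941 True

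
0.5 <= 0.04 False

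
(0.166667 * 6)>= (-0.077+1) True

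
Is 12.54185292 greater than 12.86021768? No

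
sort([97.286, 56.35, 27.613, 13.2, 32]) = [13.2, 27.613, 32, 56.35, 97.286]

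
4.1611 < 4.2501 True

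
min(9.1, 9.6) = 9.1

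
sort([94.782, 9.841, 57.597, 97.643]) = [9.841, 57.597, 94.782, 97.643]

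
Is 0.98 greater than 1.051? No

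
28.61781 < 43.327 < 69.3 True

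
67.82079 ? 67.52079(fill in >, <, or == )>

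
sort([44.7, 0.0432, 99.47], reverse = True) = [99.47, 44.7, 0.0432]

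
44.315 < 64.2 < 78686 True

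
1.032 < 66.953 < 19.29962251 False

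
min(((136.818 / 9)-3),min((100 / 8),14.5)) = 12.202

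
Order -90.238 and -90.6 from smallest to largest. -90.6, -90.238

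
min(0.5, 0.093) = 0.093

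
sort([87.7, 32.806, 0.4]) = [0.4, 32.806, 87.7]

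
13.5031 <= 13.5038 True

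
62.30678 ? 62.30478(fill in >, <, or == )>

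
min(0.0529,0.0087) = 0.0087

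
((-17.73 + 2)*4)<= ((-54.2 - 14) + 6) True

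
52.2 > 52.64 False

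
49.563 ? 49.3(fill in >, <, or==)>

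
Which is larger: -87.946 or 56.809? 56.809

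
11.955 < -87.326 False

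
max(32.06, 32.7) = 32.7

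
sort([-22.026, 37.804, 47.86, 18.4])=[-22.026, 18.4, 37.804, 47.86]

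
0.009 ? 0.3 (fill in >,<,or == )<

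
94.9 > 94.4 True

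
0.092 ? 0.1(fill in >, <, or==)<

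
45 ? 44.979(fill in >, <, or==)>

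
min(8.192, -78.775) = -78.775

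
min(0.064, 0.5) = 0.064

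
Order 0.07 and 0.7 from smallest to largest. 0.07,0.7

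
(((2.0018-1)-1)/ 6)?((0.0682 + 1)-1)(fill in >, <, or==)<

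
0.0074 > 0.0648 False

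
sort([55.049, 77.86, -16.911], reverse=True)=[77.86, 55.049, -16.911]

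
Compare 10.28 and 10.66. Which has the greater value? 10.66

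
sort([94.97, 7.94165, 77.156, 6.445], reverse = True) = [94.97, 77.156, 7.94165, 6.445]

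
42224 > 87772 False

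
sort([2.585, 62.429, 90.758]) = [2.585, 62.429, 90.758]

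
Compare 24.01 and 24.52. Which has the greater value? 24.52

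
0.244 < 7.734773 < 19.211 True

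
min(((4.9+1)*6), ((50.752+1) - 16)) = 35.4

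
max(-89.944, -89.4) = -89.4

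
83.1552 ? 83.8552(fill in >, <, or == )<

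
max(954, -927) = 954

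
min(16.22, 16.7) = 16.22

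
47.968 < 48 True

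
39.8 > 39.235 True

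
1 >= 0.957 True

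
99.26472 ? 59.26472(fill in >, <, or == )>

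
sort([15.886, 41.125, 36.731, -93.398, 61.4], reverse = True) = [61.4, 41.125, 36.731, 15.886, -93.398]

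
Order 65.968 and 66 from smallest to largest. 65.968, 66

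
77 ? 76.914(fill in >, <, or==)>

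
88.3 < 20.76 False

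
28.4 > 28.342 True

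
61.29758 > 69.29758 False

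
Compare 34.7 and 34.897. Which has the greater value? 34.897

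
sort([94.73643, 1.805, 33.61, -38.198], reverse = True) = [94.73643, 33.61, 1.805, -38.198]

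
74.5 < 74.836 True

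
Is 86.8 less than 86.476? No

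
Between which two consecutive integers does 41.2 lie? 41 and 42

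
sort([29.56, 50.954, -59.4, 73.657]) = [-59.4, 29.56, 50.954, 73.657]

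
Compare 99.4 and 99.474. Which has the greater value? 99.474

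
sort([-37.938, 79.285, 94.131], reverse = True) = [94.131, 79.285, -37.938]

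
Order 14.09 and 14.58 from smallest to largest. 14.09, 14.58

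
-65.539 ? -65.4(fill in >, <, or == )<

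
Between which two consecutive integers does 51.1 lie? 51 and 52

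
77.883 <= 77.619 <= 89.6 False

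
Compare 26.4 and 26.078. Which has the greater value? 26.4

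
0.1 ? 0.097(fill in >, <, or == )>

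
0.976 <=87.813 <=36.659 False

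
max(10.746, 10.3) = 10.746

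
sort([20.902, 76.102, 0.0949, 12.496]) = [0.0949, 12.496, 20.902, 76.102]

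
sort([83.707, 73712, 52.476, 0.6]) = [0.6, 52.476, 83.707, 73712]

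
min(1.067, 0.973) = 0.973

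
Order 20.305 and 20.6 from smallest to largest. 20.305, 20.6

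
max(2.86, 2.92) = 2.92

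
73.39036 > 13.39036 True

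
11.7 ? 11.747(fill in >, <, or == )<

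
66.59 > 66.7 False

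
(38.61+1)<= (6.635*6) True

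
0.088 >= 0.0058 True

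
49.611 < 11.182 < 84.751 False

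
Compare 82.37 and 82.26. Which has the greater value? 82.37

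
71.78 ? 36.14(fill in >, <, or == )>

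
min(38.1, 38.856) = 38.1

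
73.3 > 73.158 True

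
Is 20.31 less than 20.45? Yes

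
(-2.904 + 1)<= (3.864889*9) True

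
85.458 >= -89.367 True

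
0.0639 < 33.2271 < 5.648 False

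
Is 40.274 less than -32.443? No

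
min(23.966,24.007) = 23.966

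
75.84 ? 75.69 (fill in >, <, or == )>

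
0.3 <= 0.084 False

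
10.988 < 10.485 False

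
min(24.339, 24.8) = 24.339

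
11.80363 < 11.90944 True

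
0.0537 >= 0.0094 True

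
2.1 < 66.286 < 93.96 True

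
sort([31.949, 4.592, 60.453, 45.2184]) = [4.592, 31.949, 45.2184, 60.453]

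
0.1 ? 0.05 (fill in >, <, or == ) >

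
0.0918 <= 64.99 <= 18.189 False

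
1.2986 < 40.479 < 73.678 True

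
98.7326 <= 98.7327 True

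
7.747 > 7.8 False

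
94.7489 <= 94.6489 False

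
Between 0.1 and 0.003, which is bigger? 0.1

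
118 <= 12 False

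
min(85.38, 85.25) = 85.25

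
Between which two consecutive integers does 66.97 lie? 66 and 67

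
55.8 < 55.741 False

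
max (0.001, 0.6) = 0.6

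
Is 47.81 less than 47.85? Yes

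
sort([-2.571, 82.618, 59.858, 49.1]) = [-2.571, 49.1, 59.858, 82.618]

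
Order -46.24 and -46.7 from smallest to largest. -46.7, -46.24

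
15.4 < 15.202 False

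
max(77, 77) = 77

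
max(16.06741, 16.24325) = 16.24325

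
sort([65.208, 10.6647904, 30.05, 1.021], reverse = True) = [65.208, 30.05, 10.6647904, 1.021]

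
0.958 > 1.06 False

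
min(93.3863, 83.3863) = 83.3863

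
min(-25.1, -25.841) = -25.841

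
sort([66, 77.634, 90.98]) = [66, 77.634, 90.98]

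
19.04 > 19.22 False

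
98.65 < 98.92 True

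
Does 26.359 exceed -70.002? Yes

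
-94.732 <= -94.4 True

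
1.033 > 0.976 True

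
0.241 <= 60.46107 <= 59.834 False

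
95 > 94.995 True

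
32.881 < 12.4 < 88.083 False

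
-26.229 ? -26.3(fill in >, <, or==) >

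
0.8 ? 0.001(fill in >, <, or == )>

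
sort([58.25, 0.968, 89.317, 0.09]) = [0.09, 0.968, 58.25, 89.317]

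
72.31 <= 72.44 True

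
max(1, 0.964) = 1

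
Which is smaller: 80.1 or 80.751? 80.1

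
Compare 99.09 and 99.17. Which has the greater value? 99.17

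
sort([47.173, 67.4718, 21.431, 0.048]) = [0.048, 21.431, 47.173, 67.4718]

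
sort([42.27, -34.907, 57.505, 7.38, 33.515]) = [-34.907, 7.38, 33.515, 42.27, 57.505]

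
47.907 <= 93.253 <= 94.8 True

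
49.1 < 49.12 True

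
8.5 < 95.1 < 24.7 False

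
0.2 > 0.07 True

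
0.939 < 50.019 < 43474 True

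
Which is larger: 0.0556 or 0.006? 0.0556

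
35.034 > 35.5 False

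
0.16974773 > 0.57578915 False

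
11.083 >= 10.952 True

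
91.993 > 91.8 True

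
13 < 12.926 False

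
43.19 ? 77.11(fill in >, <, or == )<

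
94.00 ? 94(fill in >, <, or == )==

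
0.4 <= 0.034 False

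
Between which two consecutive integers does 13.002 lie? 13 and 14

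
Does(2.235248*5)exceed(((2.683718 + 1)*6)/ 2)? Yes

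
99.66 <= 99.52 False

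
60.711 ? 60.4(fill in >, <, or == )>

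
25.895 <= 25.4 False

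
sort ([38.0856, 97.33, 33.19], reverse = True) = [97.33, 38.0856, 33.19]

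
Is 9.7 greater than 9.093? Yes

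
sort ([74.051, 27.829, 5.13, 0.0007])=[0.0007, 5.13, 27.829, 74.051]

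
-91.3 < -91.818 False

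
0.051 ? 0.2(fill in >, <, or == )<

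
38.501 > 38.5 True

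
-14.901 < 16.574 True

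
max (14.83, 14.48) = 14.83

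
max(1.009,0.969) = 1.009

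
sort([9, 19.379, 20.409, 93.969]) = [9, 19.379, 20.409, 93.969]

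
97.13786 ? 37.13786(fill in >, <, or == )>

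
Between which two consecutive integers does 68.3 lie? 68 and 69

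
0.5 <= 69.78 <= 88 True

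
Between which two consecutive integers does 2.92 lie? 2 and 3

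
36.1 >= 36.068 True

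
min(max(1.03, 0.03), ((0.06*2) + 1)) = 1.03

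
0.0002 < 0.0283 True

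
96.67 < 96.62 False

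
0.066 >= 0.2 False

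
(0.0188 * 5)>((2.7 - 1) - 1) False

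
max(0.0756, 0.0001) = 0.0756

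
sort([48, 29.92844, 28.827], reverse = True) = [48, 29.92844, 28.827]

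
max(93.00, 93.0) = 93.0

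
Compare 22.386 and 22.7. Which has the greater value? 22.7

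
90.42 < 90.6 True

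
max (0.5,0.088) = 0.5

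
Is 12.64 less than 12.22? No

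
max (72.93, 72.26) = 72.93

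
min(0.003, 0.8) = 0.003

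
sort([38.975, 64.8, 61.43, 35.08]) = [35.08, 38.975, 61.43, 64.8]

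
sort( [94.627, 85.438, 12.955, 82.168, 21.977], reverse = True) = [94.627, 85.438, 82.168, 21.977, 12.955]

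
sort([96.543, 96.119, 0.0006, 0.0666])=[0.0006, 0.0666, 96.119, 96.543]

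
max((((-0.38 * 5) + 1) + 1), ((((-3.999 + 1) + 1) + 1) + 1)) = 0.1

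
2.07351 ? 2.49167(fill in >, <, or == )<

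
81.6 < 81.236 False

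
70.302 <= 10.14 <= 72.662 False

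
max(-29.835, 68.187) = 68.187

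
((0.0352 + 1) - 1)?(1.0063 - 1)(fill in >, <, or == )>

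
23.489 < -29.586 False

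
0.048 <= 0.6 True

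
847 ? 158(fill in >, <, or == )>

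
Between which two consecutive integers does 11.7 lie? 11 and 12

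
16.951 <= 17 True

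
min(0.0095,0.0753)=0.0095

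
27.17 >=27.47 False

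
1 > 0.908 True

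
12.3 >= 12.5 False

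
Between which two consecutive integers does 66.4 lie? 66 and 67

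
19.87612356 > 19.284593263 True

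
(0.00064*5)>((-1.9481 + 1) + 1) False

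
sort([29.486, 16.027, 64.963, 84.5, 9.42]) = [9.42, 16.027, 29.486, 64.963, 84.5]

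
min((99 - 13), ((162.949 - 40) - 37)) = 85.949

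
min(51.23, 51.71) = 51.23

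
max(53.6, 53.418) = 53.6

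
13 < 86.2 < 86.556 True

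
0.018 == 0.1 False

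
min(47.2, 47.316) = 47.2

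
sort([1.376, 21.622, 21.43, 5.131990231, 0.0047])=[0.0047, 1.376, 5.131990231, 21.43, 21.622]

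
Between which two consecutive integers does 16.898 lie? 16 and 17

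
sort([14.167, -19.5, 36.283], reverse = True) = [36.283, 14.167, -19.5]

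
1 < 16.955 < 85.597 True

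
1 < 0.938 False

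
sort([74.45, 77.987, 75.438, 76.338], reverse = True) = [77.987, 76.338, 75.438, 74.45]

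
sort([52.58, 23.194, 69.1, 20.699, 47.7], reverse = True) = [69.1, 52.58, 47.7, 23.194, 20.699]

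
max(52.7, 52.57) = 52.7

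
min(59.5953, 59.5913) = 59.5913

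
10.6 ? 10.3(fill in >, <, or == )>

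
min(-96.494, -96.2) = -96.494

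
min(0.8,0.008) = 0.008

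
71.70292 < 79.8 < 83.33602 True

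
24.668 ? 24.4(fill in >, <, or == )>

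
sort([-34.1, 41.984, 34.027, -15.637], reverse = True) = [41.984, 34.027, -15.637, -34.1]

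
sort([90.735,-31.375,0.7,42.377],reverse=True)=[90.735,42.377,0.7,-31.375]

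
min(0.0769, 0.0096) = 0.0096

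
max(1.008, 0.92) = 1.008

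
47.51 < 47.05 False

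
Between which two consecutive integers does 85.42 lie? 85 and 86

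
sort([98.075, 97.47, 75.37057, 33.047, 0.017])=[0.017, 33.047, 75.37057, 97.47, 98.075]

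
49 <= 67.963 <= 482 True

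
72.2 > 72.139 True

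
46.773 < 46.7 False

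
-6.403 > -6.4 False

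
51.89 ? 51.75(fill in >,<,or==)>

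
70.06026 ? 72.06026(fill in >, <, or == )<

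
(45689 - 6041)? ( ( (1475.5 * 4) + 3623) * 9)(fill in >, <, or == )<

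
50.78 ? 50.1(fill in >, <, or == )>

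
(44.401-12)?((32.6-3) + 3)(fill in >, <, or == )<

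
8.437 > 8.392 True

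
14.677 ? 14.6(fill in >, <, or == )>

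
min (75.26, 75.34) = 75.26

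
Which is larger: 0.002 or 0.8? 0.8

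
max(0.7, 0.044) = 0.7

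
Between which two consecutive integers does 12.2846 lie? 12 and 13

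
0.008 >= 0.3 False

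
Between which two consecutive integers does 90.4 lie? 90 and 91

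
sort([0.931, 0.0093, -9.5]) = [-9.5, 0.0093, 0.931]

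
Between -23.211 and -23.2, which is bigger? -23.2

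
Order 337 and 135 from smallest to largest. 135, 337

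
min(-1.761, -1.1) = -1.761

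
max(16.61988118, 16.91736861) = 16.91736861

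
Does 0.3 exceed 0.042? Yes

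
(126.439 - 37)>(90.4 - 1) True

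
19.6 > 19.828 False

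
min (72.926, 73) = 72.926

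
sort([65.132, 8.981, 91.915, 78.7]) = [8.981, 65.132, 78.7, 91.915]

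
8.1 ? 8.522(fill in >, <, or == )<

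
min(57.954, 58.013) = 57.954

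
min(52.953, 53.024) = 52.953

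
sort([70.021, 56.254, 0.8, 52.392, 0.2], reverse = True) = [70.021, 56.254, 52.392, 0.8, 0.2]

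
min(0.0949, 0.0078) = 0.0078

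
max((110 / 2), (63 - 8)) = 55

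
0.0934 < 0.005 False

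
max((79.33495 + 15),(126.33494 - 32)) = 94.33495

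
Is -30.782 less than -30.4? Yes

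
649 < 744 True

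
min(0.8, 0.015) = 0.015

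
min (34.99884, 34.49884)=34.49884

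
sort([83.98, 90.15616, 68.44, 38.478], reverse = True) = [90.15616, 83.98, 68.44, 38.478]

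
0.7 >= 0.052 True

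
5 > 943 False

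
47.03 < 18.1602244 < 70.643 False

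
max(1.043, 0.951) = 1.043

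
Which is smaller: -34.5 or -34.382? -34.5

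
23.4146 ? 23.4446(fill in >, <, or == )<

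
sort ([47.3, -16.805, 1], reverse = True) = [47.3, 1, -16.805]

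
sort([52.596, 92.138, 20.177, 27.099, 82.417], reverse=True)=[92.138, 82.417, 52.596, 27.099, 20.177]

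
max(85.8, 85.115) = 85.8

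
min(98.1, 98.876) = 98.1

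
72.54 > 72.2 True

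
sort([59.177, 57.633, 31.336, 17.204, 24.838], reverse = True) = [59.177, 57.633, 31.336, 24.838, 17.204]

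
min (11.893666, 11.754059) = 11.754059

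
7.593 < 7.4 False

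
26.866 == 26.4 False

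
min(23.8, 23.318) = 23.318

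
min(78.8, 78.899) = 78.8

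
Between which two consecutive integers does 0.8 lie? 0 and 1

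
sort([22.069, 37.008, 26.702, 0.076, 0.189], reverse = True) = [37.008, 26.702, 22.069, 0.189, 0.076]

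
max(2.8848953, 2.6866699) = 2.8848953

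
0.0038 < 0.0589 True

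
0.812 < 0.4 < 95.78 False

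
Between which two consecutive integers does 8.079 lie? 8 and 9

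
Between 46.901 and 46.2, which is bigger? 46.901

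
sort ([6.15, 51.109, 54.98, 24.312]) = [6.15, 24.312, 51.109, 54.98]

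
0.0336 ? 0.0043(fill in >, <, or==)>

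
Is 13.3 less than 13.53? Yes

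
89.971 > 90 False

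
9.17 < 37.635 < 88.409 True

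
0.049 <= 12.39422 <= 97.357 True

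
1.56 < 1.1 False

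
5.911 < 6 True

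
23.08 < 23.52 True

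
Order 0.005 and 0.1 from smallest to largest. 0.005, 0.1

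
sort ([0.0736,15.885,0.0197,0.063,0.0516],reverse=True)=[15.885,0.0736,0.063,0.0516,0.0197]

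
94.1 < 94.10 False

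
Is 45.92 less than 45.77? No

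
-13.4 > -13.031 False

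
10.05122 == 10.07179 False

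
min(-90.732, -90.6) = -90.732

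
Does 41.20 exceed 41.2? No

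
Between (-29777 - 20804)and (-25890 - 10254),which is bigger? (-25890 - 10254)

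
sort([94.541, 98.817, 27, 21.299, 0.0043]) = [0.0043, 21.299, 27, 94.541, 98.817]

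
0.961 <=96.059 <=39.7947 False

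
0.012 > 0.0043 True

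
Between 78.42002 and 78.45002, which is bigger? 78.45002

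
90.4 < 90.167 False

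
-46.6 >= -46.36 False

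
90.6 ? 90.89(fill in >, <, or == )<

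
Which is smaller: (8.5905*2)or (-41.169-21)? (-41.169-21)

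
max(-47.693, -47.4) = -47.4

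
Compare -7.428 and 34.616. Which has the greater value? 34.616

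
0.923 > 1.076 False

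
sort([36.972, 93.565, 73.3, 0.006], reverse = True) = [93.565, 73.3, 36.972, 0.006]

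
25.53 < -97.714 False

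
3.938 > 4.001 False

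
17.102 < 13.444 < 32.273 False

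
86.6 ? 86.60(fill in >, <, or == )==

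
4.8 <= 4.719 False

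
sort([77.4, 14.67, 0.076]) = [0.076, 14.67, 77.4]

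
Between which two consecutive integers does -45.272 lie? -46 and -45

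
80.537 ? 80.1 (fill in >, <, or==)>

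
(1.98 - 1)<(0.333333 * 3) True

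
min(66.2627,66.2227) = 66.2227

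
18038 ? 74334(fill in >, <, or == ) <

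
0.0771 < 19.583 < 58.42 True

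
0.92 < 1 True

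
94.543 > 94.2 True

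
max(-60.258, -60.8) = -60.258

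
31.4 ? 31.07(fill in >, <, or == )>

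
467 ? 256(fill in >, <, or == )>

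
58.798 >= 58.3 True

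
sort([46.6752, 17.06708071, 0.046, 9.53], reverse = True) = [46.6752, 17.06708071, 9.53, 0.046]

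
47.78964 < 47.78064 False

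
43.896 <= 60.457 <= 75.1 True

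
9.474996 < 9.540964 True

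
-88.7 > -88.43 False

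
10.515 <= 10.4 False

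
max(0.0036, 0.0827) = 0.0827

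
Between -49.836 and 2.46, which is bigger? 2.46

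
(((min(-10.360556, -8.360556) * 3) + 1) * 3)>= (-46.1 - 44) False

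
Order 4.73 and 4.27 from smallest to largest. 4.27, 4.73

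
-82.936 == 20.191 False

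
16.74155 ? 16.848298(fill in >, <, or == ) <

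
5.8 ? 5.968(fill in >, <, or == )<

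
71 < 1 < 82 False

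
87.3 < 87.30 False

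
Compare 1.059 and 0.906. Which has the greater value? 1.059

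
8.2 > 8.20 False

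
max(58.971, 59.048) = 59.048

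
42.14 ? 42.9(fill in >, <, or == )<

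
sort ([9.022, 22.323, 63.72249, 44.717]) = [9.022, 22.323, 44.717, 63.72249]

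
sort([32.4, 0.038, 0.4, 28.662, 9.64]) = [0.038, 0.4, 9.64, 28.662, 32.4]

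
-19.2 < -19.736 False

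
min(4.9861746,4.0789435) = 4.0789435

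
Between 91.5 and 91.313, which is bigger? 91.5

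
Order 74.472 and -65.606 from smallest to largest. -65.606, 74.472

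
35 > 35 False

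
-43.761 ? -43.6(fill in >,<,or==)<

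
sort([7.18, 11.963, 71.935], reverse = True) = [71.935, 11.963, 7.18]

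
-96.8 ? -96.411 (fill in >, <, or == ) <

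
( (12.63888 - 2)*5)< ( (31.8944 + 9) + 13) True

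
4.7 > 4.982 False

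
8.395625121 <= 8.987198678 True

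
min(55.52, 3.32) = 3.32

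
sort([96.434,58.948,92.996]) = [58.948,92.996,96.434]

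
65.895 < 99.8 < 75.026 False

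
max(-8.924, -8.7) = -8.7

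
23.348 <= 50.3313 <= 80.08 True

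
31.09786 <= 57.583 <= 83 True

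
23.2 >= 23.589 False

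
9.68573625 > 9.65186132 True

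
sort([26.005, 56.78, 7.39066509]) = [7.39066509, 26.005, 56.78]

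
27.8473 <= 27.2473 False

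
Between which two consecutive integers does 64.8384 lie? 64 and 65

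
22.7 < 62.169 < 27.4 False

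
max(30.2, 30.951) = 30.951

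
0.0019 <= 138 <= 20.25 False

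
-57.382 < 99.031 True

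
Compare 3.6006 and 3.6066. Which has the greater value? 3.6066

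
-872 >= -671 False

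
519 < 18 False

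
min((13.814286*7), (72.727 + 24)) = 96.700002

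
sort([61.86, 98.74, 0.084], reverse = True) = [98.74, 61.86, 0.084]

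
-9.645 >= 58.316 False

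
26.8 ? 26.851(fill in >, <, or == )<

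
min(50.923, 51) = 50.923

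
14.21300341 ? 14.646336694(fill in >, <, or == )<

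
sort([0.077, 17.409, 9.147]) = [0.077, 9.147, 17.409]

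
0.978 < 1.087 True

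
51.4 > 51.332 True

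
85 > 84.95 True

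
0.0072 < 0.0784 True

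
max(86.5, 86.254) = 86.5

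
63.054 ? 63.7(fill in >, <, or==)<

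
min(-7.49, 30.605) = -7.49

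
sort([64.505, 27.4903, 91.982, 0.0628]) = [0.0628, 27.4903, 64.505, 91.982]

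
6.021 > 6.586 False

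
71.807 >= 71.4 True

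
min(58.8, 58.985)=58.8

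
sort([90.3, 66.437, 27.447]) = [27.447, 66.437, 90.3]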